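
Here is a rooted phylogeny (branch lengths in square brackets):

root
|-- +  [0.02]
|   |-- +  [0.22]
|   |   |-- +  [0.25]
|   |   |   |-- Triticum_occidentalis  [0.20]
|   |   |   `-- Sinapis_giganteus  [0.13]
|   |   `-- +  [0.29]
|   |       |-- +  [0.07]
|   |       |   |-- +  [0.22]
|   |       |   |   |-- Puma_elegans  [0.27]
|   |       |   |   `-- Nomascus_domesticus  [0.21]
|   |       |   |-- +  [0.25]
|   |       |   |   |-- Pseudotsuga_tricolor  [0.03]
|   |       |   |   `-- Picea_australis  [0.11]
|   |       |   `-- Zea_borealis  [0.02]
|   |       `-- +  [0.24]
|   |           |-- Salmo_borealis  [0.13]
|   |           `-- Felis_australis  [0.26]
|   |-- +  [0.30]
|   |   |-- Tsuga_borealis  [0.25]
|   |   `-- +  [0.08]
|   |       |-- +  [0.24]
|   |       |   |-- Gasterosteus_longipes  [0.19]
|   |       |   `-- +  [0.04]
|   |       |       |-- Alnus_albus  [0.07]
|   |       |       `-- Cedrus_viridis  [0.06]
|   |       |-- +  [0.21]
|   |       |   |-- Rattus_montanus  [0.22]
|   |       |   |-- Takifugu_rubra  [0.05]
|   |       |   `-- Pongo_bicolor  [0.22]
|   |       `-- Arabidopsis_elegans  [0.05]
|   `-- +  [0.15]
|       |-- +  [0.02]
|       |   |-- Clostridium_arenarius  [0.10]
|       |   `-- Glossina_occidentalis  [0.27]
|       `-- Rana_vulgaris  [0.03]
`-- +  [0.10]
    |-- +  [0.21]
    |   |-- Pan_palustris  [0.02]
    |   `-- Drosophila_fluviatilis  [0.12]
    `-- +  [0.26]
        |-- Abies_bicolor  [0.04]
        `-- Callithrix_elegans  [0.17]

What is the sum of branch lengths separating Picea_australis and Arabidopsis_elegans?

1.37

The path runs Picea_australis → … → MRCA → … → Arabidopsis_elegans; the MRCA is the node subtending (((Triticum_occidentalis,Sinapis_giganteus),(((Puma_elegans,Nomascus_domesticus),(Pseudotsuga_tricolor,Picea_australis),Zea_borealis),(Salmo_borealis,Felis_australis))),(Tsuga_borealis,((Gasterosteus_longipes,(Alnus_albus,Cedrus_viridis)),(Rattus_montanus,Takifugu_rubra,Pongo_bicolor),Arabidopsis_elegans)),((Clostridium_arenarius,Glossina_occidentalis),Rana_vulgaris)).
Branch lengths along that path: 0.11 + 0.25 + 0.07 + 0.29 + 0.22 + 0.30 + 0.08 + 0.05 = 1.37.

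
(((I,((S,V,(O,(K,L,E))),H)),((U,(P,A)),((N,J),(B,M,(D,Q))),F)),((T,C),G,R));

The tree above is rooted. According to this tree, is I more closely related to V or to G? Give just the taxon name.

V

The MRCA of I and V subtends (I,((S,V,(O,(K,L,E))),H)) (8 taxa).
The MRCA of I and G is the root, subtending the entire tree (22 taxa).
The first is nested inside the second, so I shares a more recent common ancestor with V.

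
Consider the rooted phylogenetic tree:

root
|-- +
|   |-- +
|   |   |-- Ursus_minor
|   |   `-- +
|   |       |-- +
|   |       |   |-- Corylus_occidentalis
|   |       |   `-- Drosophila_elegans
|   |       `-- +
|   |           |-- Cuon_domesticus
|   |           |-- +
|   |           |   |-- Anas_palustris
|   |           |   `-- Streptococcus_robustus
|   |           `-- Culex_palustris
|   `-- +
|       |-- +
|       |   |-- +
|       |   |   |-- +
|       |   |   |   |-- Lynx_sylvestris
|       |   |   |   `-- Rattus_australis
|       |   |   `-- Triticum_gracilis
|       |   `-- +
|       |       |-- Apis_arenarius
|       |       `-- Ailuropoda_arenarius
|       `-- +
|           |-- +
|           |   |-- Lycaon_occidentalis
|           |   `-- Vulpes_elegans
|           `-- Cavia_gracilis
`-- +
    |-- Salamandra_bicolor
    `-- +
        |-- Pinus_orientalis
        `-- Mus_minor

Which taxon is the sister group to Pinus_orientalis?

Pinus_orientalis attaches to the tree at the node subtending (Pinus_orientalis,Mus_minor).
The other lineage descending from that same node — the sister group — is the single tip Mus_minor.

Mus_minor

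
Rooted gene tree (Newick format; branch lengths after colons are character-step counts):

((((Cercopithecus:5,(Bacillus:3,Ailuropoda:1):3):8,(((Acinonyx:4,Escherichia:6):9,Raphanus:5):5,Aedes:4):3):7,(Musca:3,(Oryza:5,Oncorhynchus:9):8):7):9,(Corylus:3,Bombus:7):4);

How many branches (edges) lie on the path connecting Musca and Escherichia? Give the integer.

The MRCA of Musca and Escherichia is the node subtending (((Cercopithecus,(Bacillus,Ailuropoda)),(((Acinonyx,Escherichia),Raphanus),Aedes)),(Musca,(Oryza,Oncorhynchus))).
From Musca up to that node: 2 branches. From Escherichia up to the same node: 5 branches. Total: 2 + 5 = 7.

7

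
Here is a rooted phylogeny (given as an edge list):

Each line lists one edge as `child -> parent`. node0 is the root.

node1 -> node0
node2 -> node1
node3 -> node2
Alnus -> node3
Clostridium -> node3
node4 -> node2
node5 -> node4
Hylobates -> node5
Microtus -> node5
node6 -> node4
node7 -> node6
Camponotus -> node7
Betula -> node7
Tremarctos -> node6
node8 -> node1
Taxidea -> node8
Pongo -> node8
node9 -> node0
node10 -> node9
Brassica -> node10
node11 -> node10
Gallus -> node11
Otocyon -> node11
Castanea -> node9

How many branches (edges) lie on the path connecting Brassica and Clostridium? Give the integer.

The MRCA of Brassica and Clostridium is the root of the tree.
From Brassica up to that node: 3 branches. From Clostridium up to the same node: 4 branches. Total: 3 + 4 = 7.

7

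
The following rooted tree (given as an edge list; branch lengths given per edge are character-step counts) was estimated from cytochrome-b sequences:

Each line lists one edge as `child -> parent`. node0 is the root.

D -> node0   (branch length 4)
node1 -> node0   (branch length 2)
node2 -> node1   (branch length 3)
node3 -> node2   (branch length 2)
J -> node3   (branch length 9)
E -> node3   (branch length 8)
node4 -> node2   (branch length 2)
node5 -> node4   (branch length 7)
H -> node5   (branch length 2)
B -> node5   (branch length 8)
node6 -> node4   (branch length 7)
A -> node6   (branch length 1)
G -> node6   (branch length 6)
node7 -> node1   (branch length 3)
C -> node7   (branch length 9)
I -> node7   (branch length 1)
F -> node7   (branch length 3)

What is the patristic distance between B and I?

The path runs B → … → MRCA → … → I; the MRCA is the node subtending (((J,E),((H,B),(A,G))),(C,I,F)).
Branch lengths along that path: 8 + 7 + 2 + 3 + 3 + 1 = 24.

24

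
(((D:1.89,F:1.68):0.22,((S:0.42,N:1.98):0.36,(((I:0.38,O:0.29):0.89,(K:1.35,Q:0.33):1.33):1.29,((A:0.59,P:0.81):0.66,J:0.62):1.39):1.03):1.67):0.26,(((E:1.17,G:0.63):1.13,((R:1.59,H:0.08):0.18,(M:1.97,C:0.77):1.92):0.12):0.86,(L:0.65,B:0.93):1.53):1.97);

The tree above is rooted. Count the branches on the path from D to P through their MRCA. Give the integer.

The MRCA of D and P is the node subtending ((D,F),((S,N),(((I,O),(K,Q)),((A,P),J)))).
From D up to that node: 2 branches. From P up to the same node: 5 branches. Total: 2 + 5 = 7.

7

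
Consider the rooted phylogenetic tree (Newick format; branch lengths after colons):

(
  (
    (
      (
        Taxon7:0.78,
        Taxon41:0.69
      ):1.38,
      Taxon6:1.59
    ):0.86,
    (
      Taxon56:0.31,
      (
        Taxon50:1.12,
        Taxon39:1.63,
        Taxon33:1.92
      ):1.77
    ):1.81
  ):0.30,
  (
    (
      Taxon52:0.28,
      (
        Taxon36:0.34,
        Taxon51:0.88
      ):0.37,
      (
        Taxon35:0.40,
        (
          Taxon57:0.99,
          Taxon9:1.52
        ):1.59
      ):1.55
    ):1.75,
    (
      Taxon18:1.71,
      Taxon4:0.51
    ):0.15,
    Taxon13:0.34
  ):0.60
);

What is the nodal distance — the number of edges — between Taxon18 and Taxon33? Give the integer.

7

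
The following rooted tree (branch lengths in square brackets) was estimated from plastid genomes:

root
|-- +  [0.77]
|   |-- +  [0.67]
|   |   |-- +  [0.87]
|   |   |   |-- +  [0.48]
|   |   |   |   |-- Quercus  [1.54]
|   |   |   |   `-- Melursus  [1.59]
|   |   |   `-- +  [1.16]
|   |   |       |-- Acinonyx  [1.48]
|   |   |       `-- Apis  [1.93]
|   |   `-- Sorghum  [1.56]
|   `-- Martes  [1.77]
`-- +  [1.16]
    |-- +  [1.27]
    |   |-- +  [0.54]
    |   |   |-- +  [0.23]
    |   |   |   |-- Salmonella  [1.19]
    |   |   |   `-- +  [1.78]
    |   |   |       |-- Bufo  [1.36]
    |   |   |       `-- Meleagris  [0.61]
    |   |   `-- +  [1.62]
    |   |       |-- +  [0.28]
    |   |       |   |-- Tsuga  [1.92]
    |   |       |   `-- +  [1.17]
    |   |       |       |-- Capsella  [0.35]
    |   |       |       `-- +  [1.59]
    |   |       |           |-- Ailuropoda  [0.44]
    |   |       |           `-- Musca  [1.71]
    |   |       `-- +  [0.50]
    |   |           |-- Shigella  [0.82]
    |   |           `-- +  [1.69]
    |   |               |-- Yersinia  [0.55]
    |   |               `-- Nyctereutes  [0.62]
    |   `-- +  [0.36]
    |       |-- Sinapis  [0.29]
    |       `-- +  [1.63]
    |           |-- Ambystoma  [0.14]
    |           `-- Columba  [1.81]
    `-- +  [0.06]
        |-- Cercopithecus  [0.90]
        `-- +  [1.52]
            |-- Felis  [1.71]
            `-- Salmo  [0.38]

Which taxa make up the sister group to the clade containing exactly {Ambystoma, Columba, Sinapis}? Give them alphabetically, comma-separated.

Ailuropoda, Bufo, Capsella, Meleagris, Musca, Nyctereutes, Salmonella, Shigella, Tsuga, Yersinia

The clade containing exactly {Ambystoma, Columba, Sinapis} attaches to the tree at the node subtending (((Salmonella,(Bufo,Meleagris)),((Tsuga,(Capsella,(Ailuropoda,Musca))),(Shigella,(Yersinia,Nyctereutes)))),(Sinapis,(Ambystoma,Columba))).
The other lineage descending from that same node — the sister group — is ((Salmonella,(Bufo,Meleagris)),((Tsuga,(Capsella,(Ailuropoda,Musca))),(Shigella,(Yersinia,Nyctereutes)))); its 10 tips in alphabetical order are the answer.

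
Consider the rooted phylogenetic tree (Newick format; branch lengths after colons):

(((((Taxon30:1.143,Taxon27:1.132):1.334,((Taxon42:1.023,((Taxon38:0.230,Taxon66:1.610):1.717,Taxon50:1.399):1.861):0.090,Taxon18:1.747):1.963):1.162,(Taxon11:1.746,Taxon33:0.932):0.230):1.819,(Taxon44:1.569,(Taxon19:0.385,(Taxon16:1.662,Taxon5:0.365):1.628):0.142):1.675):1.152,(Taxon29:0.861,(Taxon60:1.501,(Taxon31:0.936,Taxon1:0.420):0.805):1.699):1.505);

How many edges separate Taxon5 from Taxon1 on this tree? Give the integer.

9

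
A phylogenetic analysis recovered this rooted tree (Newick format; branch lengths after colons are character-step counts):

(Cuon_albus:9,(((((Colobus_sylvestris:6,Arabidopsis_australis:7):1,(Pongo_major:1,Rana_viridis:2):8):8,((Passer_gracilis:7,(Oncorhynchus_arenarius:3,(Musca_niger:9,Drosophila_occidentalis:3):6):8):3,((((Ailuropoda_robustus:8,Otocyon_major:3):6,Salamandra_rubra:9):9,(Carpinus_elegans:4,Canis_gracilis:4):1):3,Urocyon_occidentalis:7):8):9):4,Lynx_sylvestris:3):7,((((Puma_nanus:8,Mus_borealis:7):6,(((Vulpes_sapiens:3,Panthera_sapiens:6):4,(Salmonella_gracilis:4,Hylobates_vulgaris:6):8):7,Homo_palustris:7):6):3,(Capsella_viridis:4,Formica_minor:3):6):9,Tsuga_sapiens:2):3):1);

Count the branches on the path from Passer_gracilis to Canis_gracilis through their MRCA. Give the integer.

6

The MRCA of Passer_gracilis and Canis_gracilis is the node subtending ((Passer_gracilis,(Oncorhynchus_arenarius,(Musca_niger,Drosophila_occidentalis))),((((Ailuropoda_robustus,Otocyon_major),Salamandra_rubra),(Carpinus_elegans,Canis_gracilis)),Urocyon_occidentalis)).
From Passer_gracilis up to that node: 2 branches. From Canis_gracilis up to the same node: 4 branches. Total: 2 + 4 = 6.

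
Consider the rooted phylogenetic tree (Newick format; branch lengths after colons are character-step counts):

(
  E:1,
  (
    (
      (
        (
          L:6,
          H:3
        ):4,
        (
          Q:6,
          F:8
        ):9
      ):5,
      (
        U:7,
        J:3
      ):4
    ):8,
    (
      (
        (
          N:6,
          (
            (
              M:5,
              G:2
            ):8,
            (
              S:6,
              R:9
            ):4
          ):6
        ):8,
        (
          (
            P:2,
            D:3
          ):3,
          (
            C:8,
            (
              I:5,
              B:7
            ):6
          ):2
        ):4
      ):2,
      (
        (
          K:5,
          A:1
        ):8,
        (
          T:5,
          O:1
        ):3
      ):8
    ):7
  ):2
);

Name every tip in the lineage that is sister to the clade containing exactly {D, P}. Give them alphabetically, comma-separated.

B, C, I

The clade containing exactly {D, P} attaches to the tree at the node subtending ((P,D),(C,(I,B))).
The other lineage descending from that same node — the sister group — is (C,(I,B)); its 3 tips in alphabetical order are the answer.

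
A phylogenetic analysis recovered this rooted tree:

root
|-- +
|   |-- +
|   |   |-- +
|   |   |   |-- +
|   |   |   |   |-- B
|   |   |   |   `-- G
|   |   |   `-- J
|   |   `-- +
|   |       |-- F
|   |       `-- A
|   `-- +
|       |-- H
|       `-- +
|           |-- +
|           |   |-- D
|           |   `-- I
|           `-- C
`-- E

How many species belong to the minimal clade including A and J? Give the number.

The MRCA of A and J is the node subtending (((B,G),J),(F,A)).
That clade contains 5 terminal taxa: A, B, F, G, J.

5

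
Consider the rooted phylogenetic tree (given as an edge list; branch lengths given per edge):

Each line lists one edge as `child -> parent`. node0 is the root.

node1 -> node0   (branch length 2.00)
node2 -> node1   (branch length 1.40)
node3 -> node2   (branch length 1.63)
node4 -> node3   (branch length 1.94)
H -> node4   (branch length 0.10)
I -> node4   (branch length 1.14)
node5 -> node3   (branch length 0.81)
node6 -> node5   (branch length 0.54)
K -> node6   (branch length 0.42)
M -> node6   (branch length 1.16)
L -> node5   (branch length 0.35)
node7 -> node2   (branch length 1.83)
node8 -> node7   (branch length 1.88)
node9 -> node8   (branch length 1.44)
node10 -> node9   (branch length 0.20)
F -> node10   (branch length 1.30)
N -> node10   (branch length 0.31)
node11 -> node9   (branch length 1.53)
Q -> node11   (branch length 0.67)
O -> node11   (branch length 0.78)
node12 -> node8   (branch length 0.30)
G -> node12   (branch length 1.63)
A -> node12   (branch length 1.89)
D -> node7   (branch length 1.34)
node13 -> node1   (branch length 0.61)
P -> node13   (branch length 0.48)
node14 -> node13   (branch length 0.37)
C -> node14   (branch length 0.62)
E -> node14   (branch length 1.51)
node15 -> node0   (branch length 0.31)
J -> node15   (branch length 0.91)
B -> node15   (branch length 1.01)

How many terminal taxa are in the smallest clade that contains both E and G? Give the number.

15

The MRCA of E and G is the node subtending ((((H,I),((K,M),L)),((((F,N),(Q,O)),(G,A)),D)),(P,(C,E))).
That clade contains 15 terminal taxa: A, C, D, E, F, G, H, I, K, L, M, N, O, P, Q.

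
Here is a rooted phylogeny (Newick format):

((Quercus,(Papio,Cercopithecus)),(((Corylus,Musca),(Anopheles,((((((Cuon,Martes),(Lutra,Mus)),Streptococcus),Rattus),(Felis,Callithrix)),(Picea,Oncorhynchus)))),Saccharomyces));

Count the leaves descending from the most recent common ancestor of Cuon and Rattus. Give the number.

6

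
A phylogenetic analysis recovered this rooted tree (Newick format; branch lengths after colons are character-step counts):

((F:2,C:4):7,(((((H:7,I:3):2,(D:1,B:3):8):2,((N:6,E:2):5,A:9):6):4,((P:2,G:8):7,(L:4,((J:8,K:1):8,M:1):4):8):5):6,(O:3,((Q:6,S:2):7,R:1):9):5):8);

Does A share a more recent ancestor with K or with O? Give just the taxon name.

K

The MRCA of A and K subtends ((((H,I),(D,B)),((N,E),A)),((P,G),(L,((J,K),M)))) (13 taxa).
The MRCA of A and O subtends (((((H,I),(D,B)),((N,E),A)),((P,G),(L,((J,K),M)))),(O,((Q,S),R))) (17 taxa).
The first is nested inside the second, so A shares a more recent common ancestor with K.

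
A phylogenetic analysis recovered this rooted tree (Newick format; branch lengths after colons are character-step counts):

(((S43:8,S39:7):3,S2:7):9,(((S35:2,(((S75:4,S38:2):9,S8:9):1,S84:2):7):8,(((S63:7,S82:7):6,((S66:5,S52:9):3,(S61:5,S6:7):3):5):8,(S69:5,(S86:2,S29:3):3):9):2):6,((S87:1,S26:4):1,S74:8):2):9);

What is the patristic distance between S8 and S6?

50

The path runs S8 → … → MRCA → … → S6; the MRCA is the node subtending ((S35,(((S75,S38),S8),S84)),(((S63,S82),((S66,S52),(S61,S6))),(S69,(S86,S29)))).
Branch lengths along that path: 9 + 1 + 7 + 8 + 2 + 8 + 5 + 3 + 7 = 50.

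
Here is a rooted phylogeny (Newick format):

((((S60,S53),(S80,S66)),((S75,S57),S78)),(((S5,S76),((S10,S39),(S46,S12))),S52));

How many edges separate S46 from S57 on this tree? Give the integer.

9

The MRCA of S46 and S57 is the root of the tree.
From S46 up to that node: 5 branches. From S57 up to the same node: 4 branches. Total: 5 + 4 = 9.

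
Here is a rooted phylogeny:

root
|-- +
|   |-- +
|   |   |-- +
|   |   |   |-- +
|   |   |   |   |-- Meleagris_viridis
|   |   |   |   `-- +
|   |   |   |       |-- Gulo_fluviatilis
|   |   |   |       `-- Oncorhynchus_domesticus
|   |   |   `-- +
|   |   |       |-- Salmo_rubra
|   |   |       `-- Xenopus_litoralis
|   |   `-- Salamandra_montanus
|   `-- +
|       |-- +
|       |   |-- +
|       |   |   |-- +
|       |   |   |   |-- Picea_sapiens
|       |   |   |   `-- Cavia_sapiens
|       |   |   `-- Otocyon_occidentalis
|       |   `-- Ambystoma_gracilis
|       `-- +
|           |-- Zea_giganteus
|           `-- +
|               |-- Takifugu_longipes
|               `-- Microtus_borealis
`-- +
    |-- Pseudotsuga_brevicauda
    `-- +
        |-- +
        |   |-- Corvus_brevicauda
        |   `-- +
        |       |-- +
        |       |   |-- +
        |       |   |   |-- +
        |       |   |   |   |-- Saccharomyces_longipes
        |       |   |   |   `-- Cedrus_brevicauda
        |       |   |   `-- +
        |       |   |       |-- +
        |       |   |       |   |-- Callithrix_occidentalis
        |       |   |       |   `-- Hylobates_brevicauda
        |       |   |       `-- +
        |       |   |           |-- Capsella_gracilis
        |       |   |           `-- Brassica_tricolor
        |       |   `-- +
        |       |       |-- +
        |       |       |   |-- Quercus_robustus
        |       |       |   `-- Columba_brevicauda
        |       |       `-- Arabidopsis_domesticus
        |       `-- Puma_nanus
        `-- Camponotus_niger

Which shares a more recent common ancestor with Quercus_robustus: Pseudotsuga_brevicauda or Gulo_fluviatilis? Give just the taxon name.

The MRCA of Quercus_robustus and Pseudotsuga_brevicauda subtends (Pseudotsuga_brevicauda,((Corvus_brevicauda,((((Saccharomyces_longipes,Cedrus_brevicauda),((Callithrix_occidentalis,Hylobates_brevicauda),(Capsella_gracilis,Brassica_tricolor))),((Quercus_robustus,Columba_brevicauda),Arabidopsis_domesticus)),Puma_nanus)),Camponotus_niger)) (13 taxa).
The MRCA of Quercus_robustus and Gulo_fluviatilis is the root, subtending the entire tree (26 taxa).
The first is nested inside the second, so Quercus_robustus shares a more recent common ancestor with Pseudotsuga_brevicauda.

Pseudotsuga_brevicauda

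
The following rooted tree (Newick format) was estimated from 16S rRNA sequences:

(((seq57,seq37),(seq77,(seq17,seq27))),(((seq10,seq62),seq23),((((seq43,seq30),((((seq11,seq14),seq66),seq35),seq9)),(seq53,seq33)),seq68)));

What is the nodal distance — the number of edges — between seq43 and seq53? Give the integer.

5

The MRCA of seq43 and seq53 is the node subtending (((seq43,seq30),((((seq11,seq14),seq66),seq35),seq9)),(seq53,seq33)).
From seq43 up to that node: 3 branches. From seq53 up to the same node: 2 branches. Total: 3 + 2 = 5.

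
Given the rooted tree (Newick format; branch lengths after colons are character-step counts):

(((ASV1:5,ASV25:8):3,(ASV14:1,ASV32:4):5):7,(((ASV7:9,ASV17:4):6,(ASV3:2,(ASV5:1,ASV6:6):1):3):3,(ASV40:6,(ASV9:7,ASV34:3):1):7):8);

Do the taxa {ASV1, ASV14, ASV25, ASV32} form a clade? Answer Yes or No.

Yes

The most recent common ancestor of these taxa subtends ((ASV1,ASV25),(ASV14,ASV32)).
That clade has exactly 4 tips — every listed taxon and nothing else — so the group is monophyletic.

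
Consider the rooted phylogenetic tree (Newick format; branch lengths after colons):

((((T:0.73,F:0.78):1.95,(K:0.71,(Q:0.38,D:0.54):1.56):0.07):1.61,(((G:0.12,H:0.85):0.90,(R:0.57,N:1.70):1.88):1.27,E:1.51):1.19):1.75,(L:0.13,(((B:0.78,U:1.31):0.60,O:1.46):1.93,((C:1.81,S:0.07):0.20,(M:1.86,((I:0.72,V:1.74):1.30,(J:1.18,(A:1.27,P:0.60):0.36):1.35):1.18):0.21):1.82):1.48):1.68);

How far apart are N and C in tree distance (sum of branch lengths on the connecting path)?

The path runs N → … → MRCA → … → C; the MRCA is the root of the tree.
Branch lengths along that path: 1.70 + 1.88 + 1.27 + 1.19 + 1.75 + 1.68 + 1.48 + 1.82 + 0.20 + 1.81 = 14.78.

14.78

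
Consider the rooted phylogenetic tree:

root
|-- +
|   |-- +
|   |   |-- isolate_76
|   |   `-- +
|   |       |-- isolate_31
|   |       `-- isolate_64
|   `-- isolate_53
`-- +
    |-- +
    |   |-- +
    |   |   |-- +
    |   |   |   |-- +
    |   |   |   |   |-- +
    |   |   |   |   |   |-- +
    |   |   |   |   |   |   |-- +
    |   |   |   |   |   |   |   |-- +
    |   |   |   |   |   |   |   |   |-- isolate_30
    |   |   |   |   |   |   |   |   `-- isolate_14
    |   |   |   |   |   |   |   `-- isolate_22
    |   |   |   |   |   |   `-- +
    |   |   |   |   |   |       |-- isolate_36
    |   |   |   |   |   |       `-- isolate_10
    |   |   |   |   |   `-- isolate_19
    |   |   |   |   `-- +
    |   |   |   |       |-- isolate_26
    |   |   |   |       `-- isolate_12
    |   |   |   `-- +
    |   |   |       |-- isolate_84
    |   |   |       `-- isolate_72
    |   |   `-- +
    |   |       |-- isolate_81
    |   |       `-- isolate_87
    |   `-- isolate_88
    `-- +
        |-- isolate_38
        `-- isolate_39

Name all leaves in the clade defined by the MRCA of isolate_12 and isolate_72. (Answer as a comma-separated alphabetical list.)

isolate_10, isolate_12, isolate_14, isolate_19, isolate_22, isolate_26, isolate_30, isolate_36, isolate_72, isolate_84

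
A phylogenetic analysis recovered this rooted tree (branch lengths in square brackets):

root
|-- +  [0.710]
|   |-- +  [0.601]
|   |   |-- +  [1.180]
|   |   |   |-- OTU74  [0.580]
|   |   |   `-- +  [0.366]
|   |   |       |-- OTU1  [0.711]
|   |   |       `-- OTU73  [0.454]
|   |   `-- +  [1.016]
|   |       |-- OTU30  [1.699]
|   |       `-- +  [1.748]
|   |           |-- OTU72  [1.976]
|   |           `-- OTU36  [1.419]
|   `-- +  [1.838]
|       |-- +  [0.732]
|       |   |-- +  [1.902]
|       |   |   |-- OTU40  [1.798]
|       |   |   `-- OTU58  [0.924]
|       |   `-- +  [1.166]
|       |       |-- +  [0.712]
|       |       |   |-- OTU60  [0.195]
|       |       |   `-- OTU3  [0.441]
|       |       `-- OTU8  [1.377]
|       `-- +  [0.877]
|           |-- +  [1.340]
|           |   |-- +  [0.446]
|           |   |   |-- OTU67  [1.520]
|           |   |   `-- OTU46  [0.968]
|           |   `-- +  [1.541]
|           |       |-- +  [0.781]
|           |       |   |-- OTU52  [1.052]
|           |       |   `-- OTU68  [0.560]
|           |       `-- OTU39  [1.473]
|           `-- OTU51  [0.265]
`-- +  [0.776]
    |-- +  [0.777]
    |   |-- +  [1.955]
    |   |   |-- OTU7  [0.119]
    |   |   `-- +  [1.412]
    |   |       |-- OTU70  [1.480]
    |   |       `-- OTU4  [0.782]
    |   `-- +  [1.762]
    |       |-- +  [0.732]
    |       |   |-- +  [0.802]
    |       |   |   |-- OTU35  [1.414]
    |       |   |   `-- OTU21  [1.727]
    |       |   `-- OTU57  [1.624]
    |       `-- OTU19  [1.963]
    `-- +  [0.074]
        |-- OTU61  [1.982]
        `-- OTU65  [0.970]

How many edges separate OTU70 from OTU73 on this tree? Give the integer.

10

The MRCA of OTU70 and OTU73 is the root of the tree.
From OTU70 up to that node: 5 branches. From OTU73 up to the same node: 5 branches. Total: 5 + 5 = 10.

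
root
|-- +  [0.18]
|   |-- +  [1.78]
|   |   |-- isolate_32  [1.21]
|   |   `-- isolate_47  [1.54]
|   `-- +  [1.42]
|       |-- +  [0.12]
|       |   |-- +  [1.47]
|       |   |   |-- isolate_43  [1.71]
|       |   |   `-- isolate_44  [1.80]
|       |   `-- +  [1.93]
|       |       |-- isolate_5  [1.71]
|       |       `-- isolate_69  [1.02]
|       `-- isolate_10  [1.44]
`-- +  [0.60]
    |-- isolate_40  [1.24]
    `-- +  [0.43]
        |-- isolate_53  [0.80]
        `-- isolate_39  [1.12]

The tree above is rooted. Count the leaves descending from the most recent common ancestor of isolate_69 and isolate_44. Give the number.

4

The MRCA of isolate_69 and isolate_44 is the node subtending ((isolate_43,isolate_44),(isolate_5,isolate_69)).
That clade contains 4 terminal taxa: isolate_43, isolate_44, isolate_5, isolate_69.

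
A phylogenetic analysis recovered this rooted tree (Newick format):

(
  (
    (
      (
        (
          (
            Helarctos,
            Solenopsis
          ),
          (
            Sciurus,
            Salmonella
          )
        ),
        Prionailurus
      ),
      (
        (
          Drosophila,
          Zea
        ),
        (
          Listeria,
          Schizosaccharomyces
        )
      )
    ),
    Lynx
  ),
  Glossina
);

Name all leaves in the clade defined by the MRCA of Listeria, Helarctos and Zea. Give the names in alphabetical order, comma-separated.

Drosophila, Helarctos, Listeria, Prionailurus, Salmonella, Schizosaccharomyces, Sciurus, Solenopsis, Zea

Tracing Listeria: it sits inside (Listeria,Schizosaccharomyces).
Tracing Helarctos: it sits inside (Helarctos,Solenopsis).
Tracing Zea: it sits inside (Drosophila,Zea).
The smallest clade enclosing all 3 is ((((Helarctos,Solenopsis),(Sciurus,Salmonella)),Prionailurus),((Drosophila,Zea),(Listeria,Schizosaccharomyces))); the answer is its 9 terminal taxa in alphabetical order.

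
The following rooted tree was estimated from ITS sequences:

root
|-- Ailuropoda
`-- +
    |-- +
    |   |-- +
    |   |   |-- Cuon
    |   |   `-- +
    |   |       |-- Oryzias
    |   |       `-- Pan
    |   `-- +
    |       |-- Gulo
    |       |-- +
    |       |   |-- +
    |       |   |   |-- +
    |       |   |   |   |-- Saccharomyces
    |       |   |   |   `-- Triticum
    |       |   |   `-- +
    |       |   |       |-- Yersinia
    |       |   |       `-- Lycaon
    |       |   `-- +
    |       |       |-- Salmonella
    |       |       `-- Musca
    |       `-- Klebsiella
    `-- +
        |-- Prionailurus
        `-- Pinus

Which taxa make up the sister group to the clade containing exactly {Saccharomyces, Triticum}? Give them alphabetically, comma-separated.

Lycaon, Yersinia

The clade containing exactly {Saccharomyces, Triticum} attaches to the tree at the node subtending ((Saccharomyces,Triticum),(Yersinia,Lycaon)).
The other lineage descending from that same node — the sister group — is (Yersinia,Lycaon); its 2 tips in alphabetical order are the answer.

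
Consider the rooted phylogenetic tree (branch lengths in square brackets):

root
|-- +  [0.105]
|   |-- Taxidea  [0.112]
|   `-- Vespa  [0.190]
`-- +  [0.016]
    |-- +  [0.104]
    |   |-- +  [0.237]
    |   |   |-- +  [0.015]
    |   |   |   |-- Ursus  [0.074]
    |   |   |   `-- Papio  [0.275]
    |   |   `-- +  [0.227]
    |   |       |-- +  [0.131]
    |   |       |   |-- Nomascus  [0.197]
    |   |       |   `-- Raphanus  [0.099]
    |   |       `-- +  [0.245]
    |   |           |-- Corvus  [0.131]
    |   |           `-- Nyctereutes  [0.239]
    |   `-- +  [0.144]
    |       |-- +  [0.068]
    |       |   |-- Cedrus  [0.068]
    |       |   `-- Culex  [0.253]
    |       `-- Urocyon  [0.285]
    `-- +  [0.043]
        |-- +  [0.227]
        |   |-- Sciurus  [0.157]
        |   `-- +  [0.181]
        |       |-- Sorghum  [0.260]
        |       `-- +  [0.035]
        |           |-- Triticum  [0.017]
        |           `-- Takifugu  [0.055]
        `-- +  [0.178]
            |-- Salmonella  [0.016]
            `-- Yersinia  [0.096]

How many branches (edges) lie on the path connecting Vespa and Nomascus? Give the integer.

8

The MRCA of Vespa and Nomascus is the root of the tree.
From Vespa up to that node: 2 branches. From Nomascus up to the same node: 6 branches. Total: 2 + 6 = 8.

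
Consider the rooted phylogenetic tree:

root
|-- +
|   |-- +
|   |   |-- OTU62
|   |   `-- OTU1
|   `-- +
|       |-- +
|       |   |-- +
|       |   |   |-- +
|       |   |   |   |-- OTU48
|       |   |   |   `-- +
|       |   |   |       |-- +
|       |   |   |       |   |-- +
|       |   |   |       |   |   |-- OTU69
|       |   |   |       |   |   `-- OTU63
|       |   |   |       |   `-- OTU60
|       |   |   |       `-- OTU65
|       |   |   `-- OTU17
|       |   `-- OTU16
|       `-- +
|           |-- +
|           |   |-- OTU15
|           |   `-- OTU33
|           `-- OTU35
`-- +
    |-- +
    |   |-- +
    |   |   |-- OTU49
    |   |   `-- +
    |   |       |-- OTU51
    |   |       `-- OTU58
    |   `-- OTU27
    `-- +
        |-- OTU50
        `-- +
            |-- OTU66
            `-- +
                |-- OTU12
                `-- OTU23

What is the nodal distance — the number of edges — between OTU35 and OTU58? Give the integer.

9

The MRCA of OTU35 and OTU58 is the root of the tree.
From OTU35 up to that node: 4 branches. From OTU58 up to the same node: 5 branches. Total: 4 + 5 = 9.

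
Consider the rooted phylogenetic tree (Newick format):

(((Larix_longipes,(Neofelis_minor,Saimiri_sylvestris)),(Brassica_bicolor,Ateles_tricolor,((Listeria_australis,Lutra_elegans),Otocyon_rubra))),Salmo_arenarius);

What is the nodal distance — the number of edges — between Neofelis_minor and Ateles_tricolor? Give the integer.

5

The MRCA of Neofelis_minor and Ateles_tricolor is the node subtending ((Larix_longipes,(Neofelis_minor,Saimiri_sylvestris)),(Brassica_bicolor,Ateles_tricolor,((Listeria_australis,Lutra_elegans),Otocyon_rubra))).
From Neofelis_minor up to that node: 3 branches. From Ateles_tricolor up to the same node: 2 branches. Total: 3 + 2 = 5.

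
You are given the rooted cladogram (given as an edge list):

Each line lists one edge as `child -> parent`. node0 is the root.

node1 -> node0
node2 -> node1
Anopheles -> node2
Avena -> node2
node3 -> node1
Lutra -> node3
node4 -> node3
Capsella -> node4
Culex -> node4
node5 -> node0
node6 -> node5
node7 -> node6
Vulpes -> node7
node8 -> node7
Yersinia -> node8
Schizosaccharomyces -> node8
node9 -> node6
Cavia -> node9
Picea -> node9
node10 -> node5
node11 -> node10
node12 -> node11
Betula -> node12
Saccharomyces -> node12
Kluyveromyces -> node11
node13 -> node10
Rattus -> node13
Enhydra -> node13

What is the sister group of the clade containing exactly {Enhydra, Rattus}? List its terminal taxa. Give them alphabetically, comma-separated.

The clade containing exactly {Enhydra, Rattus} attaches to the tree at the node subtending (((Betula,Saccharomyces),Kluyveromyces),(Rattus,Enhydra)).
The other lineage descending from that same node — the sister group — is ((Betula,Saccharomyces),Kluyveromyces); its 3 tips in alphabetical order are the answer.

Betula, Kluyveromyces, Saccharomyces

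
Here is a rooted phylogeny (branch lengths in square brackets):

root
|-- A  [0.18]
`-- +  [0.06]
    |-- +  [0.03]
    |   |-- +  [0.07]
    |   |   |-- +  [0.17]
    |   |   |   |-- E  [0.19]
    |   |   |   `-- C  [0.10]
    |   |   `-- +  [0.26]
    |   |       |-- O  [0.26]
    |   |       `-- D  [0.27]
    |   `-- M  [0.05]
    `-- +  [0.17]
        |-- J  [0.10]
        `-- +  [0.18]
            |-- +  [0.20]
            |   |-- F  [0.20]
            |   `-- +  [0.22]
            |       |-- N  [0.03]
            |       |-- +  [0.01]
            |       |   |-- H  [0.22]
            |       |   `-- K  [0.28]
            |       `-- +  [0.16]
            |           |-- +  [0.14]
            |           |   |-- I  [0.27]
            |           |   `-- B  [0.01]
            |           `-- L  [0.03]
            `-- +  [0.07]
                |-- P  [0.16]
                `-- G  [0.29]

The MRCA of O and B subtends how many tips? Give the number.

The MRCA of O and B is the node subtending ((((E,C),(O,D)),M),(J,((F,(N,(H,K),((I,B),L))),(P,G)))).
That clade contains 15 terminal taxa: B, C, D, E, F, G, H, I, J, K, L, M, N, O, P.

15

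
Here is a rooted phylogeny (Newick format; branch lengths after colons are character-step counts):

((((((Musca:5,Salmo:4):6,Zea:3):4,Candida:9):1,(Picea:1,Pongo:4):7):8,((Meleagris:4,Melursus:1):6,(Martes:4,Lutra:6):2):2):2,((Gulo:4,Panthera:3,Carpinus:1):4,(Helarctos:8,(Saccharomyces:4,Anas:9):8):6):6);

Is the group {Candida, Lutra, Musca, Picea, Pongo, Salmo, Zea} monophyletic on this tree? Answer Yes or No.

No

The MRCA of the listed taxa subtends (((((Musca,Salmo),Zea),Candida),(Picea,Pongo)),((Meleagris,Melursus),(Martes,Lutra))).
That clade also contains Martes, Meleagris, Melursus, which are not in the proposed group, so the group is not monophyletic.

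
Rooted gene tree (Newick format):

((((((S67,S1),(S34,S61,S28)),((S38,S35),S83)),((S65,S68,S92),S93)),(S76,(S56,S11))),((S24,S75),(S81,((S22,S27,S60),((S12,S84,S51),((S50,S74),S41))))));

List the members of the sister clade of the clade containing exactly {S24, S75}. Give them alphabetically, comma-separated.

S12, S22, S27, S41, S50, S51, S60, S74, S81, S84

The clade containing exactly {S24, S75} attaches to the tree at the node subtending ((S24,S75),(S81,((S22,S27,S60),((S12,S84,S51),((S50,S74),S41))))).
The other lineage descending from that same node — the sister group — is (S81,((S22,S27,S60),((S12,S84,S51),((S50,S74),S41)))); its 10 tips in alphabetical order are the answer.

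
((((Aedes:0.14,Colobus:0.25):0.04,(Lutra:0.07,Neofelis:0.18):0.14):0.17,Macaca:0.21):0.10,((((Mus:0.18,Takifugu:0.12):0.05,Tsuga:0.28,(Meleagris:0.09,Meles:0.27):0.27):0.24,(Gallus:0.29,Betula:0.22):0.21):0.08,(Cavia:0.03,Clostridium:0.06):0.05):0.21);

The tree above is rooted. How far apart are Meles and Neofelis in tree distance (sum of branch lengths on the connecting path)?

1.66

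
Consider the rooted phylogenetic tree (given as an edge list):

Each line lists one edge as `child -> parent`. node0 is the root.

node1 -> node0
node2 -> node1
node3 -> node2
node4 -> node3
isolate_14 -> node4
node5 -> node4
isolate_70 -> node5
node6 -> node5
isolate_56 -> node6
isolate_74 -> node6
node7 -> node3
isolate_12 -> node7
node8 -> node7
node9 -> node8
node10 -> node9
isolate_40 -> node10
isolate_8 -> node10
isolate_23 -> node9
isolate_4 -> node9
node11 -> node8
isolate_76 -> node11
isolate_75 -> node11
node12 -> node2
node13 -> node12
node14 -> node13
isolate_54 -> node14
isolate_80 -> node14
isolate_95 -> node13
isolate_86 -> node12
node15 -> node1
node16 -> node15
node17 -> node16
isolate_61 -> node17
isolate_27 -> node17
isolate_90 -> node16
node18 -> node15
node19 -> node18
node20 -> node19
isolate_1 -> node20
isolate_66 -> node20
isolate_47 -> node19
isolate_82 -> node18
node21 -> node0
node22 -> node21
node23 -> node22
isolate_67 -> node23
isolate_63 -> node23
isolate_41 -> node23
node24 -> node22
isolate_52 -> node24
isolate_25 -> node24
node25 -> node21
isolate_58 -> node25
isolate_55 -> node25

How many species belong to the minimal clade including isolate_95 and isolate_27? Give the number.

22

The MRCA of isolate_95 and isolate_27 is the node subtending ((((isolate_14,(isolate_70,(isolate_56,isolate_74))),(isolate_12,(((isolate_40,isolate_8),isolate_23,isolate_4),(isolate_76,isolate_75)))),(((isolate_54,isolate_80),isolate_95),isolate_86)),(((isolate_61,isolate_27),isolate_90),(((isolate_1,isolate_66),isolate_47),isolate_82))).
That clade contains 22 terminal taxa: isolate_1, isolate_12, isolate_14, isolate_23, isolate_27, isolate_4, isolate_40, isolate_47, isolate_54, isolate_56, isolate_61, isolate_66, isolate_70, isolate_74, isolate_75, isolate_76, isolate_8, isolate_80, isolate_82, isolate_86, isolate_90, isolate_95.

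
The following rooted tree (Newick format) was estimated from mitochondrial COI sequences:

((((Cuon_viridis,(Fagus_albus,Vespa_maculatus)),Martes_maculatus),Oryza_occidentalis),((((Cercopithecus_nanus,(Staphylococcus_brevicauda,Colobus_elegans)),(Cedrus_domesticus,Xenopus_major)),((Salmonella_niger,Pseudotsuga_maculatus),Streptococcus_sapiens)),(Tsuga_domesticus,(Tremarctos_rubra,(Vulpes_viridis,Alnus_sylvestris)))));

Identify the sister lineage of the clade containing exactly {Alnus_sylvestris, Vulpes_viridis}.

The clade containing exactly {Alnus_sylvestris, Vulpes_viridis} attaches to the tree at the node subtending (Tremarctos_rubra,(Vulpes_viridis,Alnus_sylvestris)).
The other lineage descending from that same node — the sister group — is the single tip Tremarctos_rubra.

Tremarctos_rubra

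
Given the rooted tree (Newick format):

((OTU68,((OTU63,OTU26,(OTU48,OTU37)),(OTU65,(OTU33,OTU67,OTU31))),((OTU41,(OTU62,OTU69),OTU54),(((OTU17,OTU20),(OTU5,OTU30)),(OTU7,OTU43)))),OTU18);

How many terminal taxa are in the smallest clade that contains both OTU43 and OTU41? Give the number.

10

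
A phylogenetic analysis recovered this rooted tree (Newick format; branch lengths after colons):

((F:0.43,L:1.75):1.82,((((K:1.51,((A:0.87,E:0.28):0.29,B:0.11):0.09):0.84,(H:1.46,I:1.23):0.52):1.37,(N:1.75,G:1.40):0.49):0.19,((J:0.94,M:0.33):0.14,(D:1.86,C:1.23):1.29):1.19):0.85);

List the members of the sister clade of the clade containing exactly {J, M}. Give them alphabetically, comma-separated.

The clade containing exactly {J, M} attaches to the tree at the node subtending ((J,M),(D,C)).
The other lineage descending from that same node — the sister group — is (D,C); its 2 tips in alphabetical order are the answer.

C, D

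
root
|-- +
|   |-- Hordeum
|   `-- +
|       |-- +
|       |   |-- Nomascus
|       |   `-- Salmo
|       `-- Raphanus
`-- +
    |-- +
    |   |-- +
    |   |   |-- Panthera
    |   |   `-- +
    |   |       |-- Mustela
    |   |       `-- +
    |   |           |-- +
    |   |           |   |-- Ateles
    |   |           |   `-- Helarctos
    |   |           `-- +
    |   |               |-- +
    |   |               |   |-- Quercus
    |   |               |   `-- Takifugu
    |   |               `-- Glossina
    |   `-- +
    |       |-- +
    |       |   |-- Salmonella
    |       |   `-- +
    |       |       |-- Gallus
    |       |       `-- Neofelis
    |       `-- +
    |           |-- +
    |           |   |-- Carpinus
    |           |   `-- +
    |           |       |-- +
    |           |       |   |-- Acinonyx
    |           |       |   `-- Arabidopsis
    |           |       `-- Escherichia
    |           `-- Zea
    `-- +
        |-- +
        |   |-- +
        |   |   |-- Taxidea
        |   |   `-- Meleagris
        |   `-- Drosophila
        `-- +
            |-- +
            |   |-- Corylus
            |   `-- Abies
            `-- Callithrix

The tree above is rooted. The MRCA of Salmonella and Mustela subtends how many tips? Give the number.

15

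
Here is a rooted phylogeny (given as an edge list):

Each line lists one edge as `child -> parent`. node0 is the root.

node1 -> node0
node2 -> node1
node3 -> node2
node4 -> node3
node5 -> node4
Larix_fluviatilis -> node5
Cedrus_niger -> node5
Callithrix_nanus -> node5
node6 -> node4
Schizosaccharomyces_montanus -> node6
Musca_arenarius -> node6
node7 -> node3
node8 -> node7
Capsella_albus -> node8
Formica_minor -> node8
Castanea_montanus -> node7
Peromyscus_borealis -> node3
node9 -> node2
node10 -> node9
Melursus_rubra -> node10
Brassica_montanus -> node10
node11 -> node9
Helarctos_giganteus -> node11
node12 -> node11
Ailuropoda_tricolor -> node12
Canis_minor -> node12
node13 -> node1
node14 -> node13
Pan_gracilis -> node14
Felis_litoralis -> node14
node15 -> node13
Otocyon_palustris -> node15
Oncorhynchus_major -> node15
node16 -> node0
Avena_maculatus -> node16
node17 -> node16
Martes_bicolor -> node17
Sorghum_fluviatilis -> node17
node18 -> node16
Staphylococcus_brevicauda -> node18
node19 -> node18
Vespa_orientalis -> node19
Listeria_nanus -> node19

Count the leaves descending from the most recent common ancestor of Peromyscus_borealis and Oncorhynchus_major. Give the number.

The MRCA of Peromyscus_borealis and Oncorhynchus_major is the node subtending (((((Larix_fluviatilis,Cedrus_niger,Callithrix_nanus),(Schizosaccharomyces_montanus,Musca_arenarius)),((Capsella_albus,Formica_minor),Castanea_montanus),Peromyscus_borealis),((Melursus_rubra,Brassica_montanus),(Helarctos_giganteus,(Ailuropoda_tricolor,Canis_minor)))),((Pan_gracilis,Felis_litoralis),(Otocyon_palustris,Oncorhynchus_major))).
That clade contains 18 terminal taxa: Ailuropoda_tricolor, Brassica_montanus, Callithrix_nanus, Canis_minor, Capsella_albus, Castanea_montanus, Cedrus_niger, Felis_litoralis, Formica_minor, Helarctos_giganteus, Larix_fluviatilis, Melursus_rubra, Musca_arenarius, Oncorhynchus_major, Otocyon_palustris, Pan_gracilis, Peromyscus_borealis, Schizosaccharomyces_montanus.

18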